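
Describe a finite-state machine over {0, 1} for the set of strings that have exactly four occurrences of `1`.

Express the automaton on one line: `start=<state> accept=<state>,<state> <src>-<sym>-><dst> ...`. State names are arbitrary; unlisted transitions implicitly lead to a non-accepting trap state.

start=S0 accept=S4 S0-0->S0 S0-1->S1 S1-0->S1 S1-1->S2 S2-0->S2 S2-1->S3 S3-0->S3 S3-1->S4 S4-0->S4 S4-1->S5 S5-0->S5 S5-1->S5

Count `1`s, saturating at 5: states S0 through S4 mean 0 through 4 `1`s seen; S5 means more than 4. Each `1` increments (capped at S5); other symbols loop. Accept from {S4}.
        0   1  
>  S0   S0  S1 
   S1   S1  S2 
   S2   S2  S3 
   S3   S3  S4 
 * S4   S4  S5 
   S5   S5  S5 
(> = start, * = accepting)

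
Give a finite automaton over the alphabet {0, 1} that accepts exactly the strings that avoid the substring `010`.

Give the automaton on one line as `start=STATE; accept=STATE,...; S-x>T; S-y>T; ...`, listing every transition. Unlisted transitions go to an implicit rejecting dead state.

start=q0; accept=q0,q1,q2; q0-0>q1; q0-1>q0; q1-0>q1; q1-1>q2; q2-0>q3; q2-1>q0; q3-0>q3; q3-1>q3

This is the complement of 'contains `010`'. Use the same substring-matching states — q0 through q3 holding how much of `010` has just been matched — but flip the accepting set: everything except the trap q3 accepts.
With 4 states:
        0   1  
>* q0   q1  q0 
 * q1   q1  q2 
 * q2   q3  q0 
   q3   q3  q3 
(> = start, * = accepting)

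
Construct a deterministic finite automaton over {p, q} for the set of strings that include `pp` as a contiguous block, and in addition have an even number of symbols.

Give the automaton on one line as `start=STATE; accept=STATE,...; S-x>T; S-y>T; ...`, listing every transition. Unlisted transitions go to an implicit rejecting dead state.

start=S0; accept=S3; S0-p>S1; S0-q>S2; S1-p>S3; S1-q>S0; S2-p>S4; S2-q>S0; S3-p>S5; S3-q>S5; S4-p>S5; S4-q>S2; S5-p>S3; S5-q>S3

Handle the two conditions separately and then intersect. The first has 3 states tracking whether and how much of `pp` has been seen; the second has 2 states tracking the input length modulo 2. A product state is a pair (one from each), accepting exactly when both do.
        p   q  
>  S0   S1  S2 
   S1   S3  S0 
   S2   S4  S0 
 * S3   S5  S5 
   S4   S5  S2 
   S5   S3  S3 
(> = start, * = accepting)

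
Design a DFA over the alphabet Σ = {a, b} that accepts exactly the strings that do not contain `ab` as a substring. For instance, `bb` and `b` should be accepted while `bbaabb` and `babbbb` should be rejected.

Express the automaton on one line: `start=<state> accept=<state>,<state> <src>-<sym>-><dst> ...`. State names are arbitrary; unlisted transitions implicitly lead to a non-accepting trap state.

This is the complement of 'contains `ab`'. Use the same substring-matching states — S0 through S2 holding how much of `ab` has just been matched — but flip the accepting set: everything except the trap S2 accepts.
        a   b  
>* S0   S1  S0 
 * S1   S1  S2 
   S2   S2  S2 
(> = start, * = accepting)

start=S0 accept=S0,S1 S0-a->S1 S0-b->S0 S1-a->S1 S1-b->S2 S2-a->S2 S2-b->S2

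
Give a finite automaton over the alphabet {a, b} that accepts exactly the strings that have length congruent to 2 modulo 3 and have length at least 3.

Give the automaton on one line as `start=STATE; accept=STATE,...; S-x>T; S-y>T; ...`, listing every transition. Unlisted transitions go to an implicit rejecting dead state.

start=q0; accept=q5; q0-a>q1; q0-b>q1; q1-a>q2; q1-b>q2; q2-a>q3; q2-b>q3; q3-a>q4; q3-b>q4; q4-a>q5; q4-b>q5; q5-a>q3; q5-b>q3

Run two small machines in parallel and take their product. One (3 states) tracks the input length modulo 3; the other (5 states) tracks the input length, saturating at 4. Each combined state is a pair, one component from each; accept when both components accept. After merging equivalent states the machine shrinks.
With 6 states:
        a   b  
>  q0   q1  q1 
   q1   q2  q2 
   q2   q3  q3 
   q3   q4  q4 
   q4   q5  q5 
 * q5   q3  q3 
(> = start, * = accepting)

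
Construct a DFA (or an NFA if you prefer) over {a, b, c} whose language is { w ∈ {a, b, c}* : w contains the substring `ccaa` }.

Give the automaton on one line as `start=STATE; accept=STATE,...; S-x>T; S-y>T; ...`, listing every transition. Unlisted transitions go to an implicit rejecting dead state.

start=S0; accept=S4; S0-a>S0; S0-b>S0; S0-c>S1; S1-a>S0; S1-b>S0; S1-c>S2; S2-a>S3; S2-b>S0; S2-c>S2; S3-a>S4; S3-b>S0; S3-c>S1; S4-a>S4; S4-b>S4; S4-c>S4

Track how much of `ccaa` has been matched so far: state S0 is no progress, S4 is the absorbing accept state reached once `ccaa` has occurred. Intermediate states record partial matches; on a mismatch, fall back to the longest reusable overlap.
With 5 states:
        a   b   c  
>  S0   S0  S0  S1 
   S1   S0  S0  S2 
   S2   S3  S0  S2 
   S3   S4  S0  S1 
 * S4   S4  S4  S4 
(> = start, * = accepting)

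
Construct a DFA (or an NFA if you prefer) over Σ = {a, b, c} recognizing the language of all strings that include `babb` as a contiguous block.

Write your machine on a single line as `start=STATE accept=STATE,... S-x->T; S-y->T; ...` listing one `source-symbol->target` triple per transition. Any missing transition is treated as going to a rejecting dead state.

Track how much of `babb` has been matched so far: state q0 is no progress, q4 is the absorbing accept state reached once `babb` has occurred. Intermediate states record partial matches; on a mismatch, fall back to the longest reusable overlap.
With 5 states:
        a   b   c  
>  q0   q0  q1  q0 
   q1   q2  q1  q0 
   q2   q0  q3  q0 
   q3   q2  q4  q0 
 * q4   q4  q4  q4 
(> = start, * = accepting)

start=q0; accept=q4; q0-a->q0; q0-b->q1; q0-c->q0; q1-a->q2; q1-b->q1; q1-c->q0; q2-a->q0; q2-b->q3; q2-c->q0; q3-a->q2; q3-b->q4; q3-c->q0; q4-a->q4; q4-b->q4; q4-c->q4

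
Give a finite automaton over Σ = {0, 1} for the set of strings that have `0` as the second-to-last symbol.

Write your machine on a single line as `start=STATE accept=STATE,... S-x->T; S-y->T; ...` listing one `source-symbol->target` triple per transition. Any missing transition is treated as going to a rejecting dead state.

start=q0; accept=q3,q4; q0-0->q1; q0-1->q2; q1-0->q3; q1-1->q4; q2-0->q5; q2-1->q6; q3-0->q3; q3-1->q4; q4-0->q5; q4-1->q6; q5-0->q3; q5-1->q4; q6-0->q5; q6-1->q6

A DFA must remember the last 2 symbols (since which symbol is second-to-last isn't known until the input ends). Use one state per possible window of the last ≤2 symbols; accept from those whose window starts with `0`.
7 states suffice.
        0   1  
>  q0   q1  q2 
   q1   q3  q4 
   q2   q5  q6 
 * q3   q3  q4 
 * q4   q5  q6 
   q5   q3  q4 
   q6   q5  q6 
(> = start, * = accepting)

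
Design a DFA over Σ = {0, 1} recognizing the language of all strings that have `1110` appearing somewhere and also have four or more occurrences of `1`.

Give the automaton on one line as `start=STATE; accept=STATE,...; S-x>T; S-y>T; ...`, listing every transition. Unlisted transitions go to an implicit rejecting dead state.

Run two small machines in parallel and take their product. One (5 states) tracks whether and how much of `1110` has been seen; the other (6 states) tracks the count of `1`s, saturating at 5. Each combined state is a pair, one component from each; accept when both components accept.
          0    1  
>  s0     s0   s1 
   s1     s2   s3 
   s2     s2   s4 
   s3     s5   s6 
   s4     s5   s7 
   s5     s5   s8 
   s6     s9  s10 
   s7    s11  s10 
   s8    s11  s12 
   s9     s9  s13 
   s10   s13  s14 
   s11   s11  s15 
   s12   s16  s14 
 * s13   s13  s17 
   s14   s17  s14 
   s15   s16  s18 
   s16   s16  s19 
 * s17   s17  s17 
   s18   s20  s14 
   s19   s20  s18 
   s20   s20  s19 
(> = start, * = accepting)

start=s0; accept=s13,s17; s0-0>s0; s0-1>s1; s1-0>s2; s1-1>s3; s2-0>s2; s2-1>s4; s3-0>s5; s3-1>s6; s4-0>s5; s4-1>s7; s5-0>s5; s5-1>s8; s6-0>s9; s6-1>s10; s7-0>s11; s7-1>s10; s8-0>s11; s8-1>s12; s9-0>s9; s9-1>s13; s10-0>s13; s10-1>s14; s11-0>s11; s11-1>s15; s12-0>s16; s12-1>s14; s13-0>s13; s13-1>s17; s14-0>s17; s14-1>s14; s15-0>s16; s15-1>s18; s16-0>s16; s16-1>s19; s17-0>s17; s17-1>s17; s18-0>s20; s18-1>s14; s19-0>s20; s19-1>s18; s20-0>s20; s20-1>s19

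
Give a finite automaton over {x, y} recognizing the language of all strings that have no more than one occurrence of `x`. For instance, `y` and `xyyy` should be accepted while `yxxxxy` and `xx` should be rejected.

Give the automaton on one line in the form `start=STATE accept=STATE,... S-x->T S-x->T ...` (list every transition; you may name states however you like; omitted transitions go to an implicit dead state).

Count `x`s, saturating at 2: state S0 means no `x` yet, S1 means one `x` seen, S2 means more than one. Each `x` increments (capped at S2); other symbols loop. Accept from {S0, S1}.
        x   y  
>* S0   S1  S0 
 * S1   S2  S1 
   S2   S2  S2 
(> = start, * = accepting)

start=S0 accept=S0,S1 S0-x->S1 S0-y->S0 S1-x->S2 S1-y->S1 S2-x->S2 S2-y->S2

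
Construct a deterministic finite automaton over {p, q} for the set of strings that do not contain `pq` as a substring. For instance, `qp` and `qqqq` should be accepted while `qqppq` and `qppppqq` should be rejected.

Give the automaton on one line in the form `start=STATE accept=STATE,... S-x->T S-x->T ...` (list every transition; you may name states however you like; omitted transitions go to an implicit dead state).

start=s0 accept=s0,s1 s0-p->s1 s0-q->s0 s1-p->s1 s1-q->s2 s2-p->s2 s2-q->s2

Track partial matches of the forbidden pattern `pq`. State s2 is a dead state reached once `pq` has occurred; every other state accepts. s0 means no part of `pq` is currently matched.
        p   q  
>* s0   s1  s0 
 * s1   s1  s2 
   s2   s2  s2 
(> = start, * = accepting)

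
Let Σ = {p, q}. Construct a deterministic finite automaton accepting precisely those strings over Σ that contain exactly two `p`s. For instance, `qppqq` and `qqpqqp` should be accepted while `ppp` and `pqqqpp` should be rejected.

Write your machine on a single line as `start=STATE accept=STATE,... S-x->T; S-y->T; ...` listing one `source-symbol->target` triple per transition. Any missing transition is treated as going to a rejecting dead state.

Only the number of `p`s matters, and only up to 3. Make a chain A → B → C → D advanced by each `p` (with D absorbing); every other symbol self-loops. The accepting set is {C}.
A 4-state machine:
       p  q 
>  A   B  A 
   B   C  B 
 * C   D  C 
   D   D  D 
(> = start, * = accepting)

start=A; accept=C; A-p->B; A-q->A; B-p->C; B-q->B; C-p->D; C-q->C; D-p->D; D-q->D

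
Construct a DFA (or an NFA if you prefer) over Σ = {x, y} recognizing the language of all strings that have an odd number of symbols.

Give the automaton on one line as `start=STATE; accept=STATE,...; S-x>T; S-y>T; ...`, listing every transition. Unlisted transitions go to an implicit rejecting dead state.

Count input length modulo 2: every symbol advances one step around the cycle A → B → A. Accept at B.
With 2 states:
       x  y 
>  A   B  B 
 * B   A  A 
(> = start, * = accepting)

start=A; accept=B; A-x>B; A-y>B; B-x>A; B-y>A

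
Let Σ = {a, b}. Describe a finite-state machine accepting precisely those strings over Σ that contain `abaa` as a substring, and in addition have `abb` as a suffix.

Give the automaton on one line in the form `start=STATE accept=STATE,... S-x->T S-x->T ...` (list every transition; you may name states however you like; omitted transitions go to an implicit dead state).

Run two small machines in parallel and take their product. One (5 states) tracks whether and how much of `abaa` has been seen; the other (4 states) tracks how much of the suffix `abb` has currently been matched. Each combined state is a pair, one component from each; accept when both components accept.
A 9-state machine:
        a   b  
>  q0   q1  q0 
   q1   q1  q2 
   q2   q3  q4 
   q3   q5  q2 
   q4   q1  q0 
   q5   q5  q6 
   q6   q5  q7 
 * q7   q5  q8 
   q8   q5  q8 
(> = start, * = accepting)

start=q0 accept=q7 q0-a->q1 q0-b->q0 q1-a->q1 q1-b->q2 q2-a->q3 q2-b->q4 q3-a->q5 q3-b->q2 q4-a->q1 q4-b->q0 q5-a->q5 q5-b->q6 q6-a->q5 q6-b->q7 q7-a->q5 q7-b->q8 q8-a->q5 q8-b->q8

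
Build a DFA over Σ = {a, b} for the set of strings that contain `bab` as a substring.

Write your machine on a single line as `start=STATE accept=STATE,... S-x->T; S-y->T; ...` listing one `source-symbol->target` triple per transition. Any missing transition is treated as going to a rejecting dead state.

start=s0; accept=s3; s0-a->s0; s0-b->s1; s1-a->s2; s1-b->s1; s2-a->s0; s2-b->s3; s3-a->s3; s3-b->s3

Track how much of `bab` has been matched so far: state s0 is no progress, s3 is the absorbing accept state reached once `bab` has occurred. Intermediate states record partial matches; on a mismatch, fall back to the longest reusable overlap.
A 4-state machine:
        a   b  
>  s0   s0  s1 
   s1   s2  s1 
   s2   s0  s3 
 * s3   s3  s3 
(> = start, * = accepting)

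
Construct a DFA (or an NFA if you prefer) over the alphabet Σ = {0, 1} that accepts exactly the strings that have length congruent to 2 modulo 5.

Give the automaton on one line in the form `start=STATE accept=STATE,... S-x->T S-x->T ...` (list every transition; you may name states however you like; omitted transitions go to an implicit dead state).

Only the length mod 5 matters, so use a 5-cycle: from any state, every input symbol moves to the next state, wrapping s4 back to s0. Mark s2 accepting.
With 5 states:
        0   1  
>  s0   s1  s1 
   s1   s2  s2 
 * s2   s3  s3 
   s3   s4  s4 
   s4   s0  s0 
(> = start, * = accepting)

start=s0 accept=s2 s0-0->s1 s0-1->s1 s1-0->s2 s1-1->s2 s2-0->s3 s2-1->s3 s3-0->s4 s3-1->s4 s4-0->s0 s4-1->s0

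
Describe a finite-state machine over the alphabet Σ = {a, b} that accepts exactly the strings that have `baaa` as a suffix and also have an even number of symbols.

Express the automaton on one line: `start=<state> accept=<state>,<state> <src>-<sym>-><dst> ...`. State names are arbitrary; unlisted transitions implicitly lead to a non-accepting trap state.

Run two small machines in parallel and take their product. The first has 5 states tracking how much of the suffix `baaa` has currently been matched; the second has 2 states tracking the input length modulo 2. A product state is a pair (one from each), accepting exactly when both do. Equivalent product states are then merged.
A 6-state machine:
        a   b  
>  q0   q1  q2 
   q1   q0  q0 
   q2   q3  q0 
   q3   q4  q2 
   q4   q5  q0 
 * q5   q1  q2 
(> = start, * = accepting)

start=q0 accept=q5 q0-a->q1 q0-b->q2 q1-a->q0 q1-b->q0 q2-a->q3 q2-b->q0 q3-a->q4 q3-b->q2 q4-a->q5 q4-b->q0 q5-a->q1 q5-b->q2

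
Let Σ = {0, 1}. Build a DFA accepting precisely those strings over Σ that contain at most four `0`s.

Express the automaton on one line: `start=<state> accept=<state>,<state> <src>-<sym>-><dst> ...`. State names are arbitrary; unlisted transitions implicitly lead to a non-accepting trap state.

start=q0 accept=q0,q1,q2,q3,q4 q0-0->q1 q0-1->q0 q1-0->q2 q1-1->q1 q2-0->q3 q2-1->q2 q3-0->q4 q3-1->q3 q4-0->q5 q4-1->q4 q5-0->q5 q5-1->q5

Count `0`s, saturating at 5: states q0 through q4 mean 0 through 4 `0`s seen; q5 means more than 4. Each `0` increments (capped at q5); other symbols loop. Accept from {q0, q1, q2, q3, q4}.
With 6 states:
        0   1  
>* q0   q1  q0 
 * q1   q2  q1 
 * q2   q3  q2 
 * q3   q4  q3 
 * q4   q5  q4 
   q5   q5  q5 
(> = start, * = accepting)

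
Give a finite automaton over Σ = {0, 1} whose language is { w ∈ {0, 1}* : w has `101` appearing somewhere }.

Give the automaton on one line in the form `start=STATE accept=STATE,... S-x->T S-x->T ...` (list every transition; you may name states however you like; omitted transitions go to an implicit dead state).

Track how much of `101` has been matched so far: state A is no progress, D is the absorbing accept state reached once `101` has occurred. Intermediate states record partial matches; on a mismatch, fall back to the longest reusable overlap.
4 states suffice.
       0  1 
>  A   A  B 
   B   C  B 
   C   A  D 
 * D   D  D 
(> = start, * = accepting)

start=A accept=D A-0->A A-1->B B-0->C B-1->B C-0->A C-1->D D-0->D D-1->D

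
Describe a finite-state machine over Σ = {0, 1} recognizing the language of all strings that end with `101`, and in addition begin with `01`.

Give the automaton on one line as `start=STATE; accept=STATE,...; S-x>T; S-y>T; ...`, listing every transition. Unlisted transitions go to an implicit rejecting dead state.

start=S0; accept=S6; S0-0>S1; S0-1>S2; S1-0>S2; S1-1>S3; S2-0>S2; S2-1>S2; S3-0>S4; S3-1>S3; S4-0>S5; S4-1>S6; S5-0>S5; S5-1>S3; S6-0>S4; S6-1>S3

Build one automaton per condition and run them in lockstep. The first has 4 states tracking how much of the suffix `101` has currently been matched; the second has 4 states tracking whether the input so far still matches the prefix `01`. A product state is a pair (one from each), accepting exactly when both do. Minimizing collapses redundant product states.
        0   1  
>  S0   S1  S2 
   S1   S2  S3 
   S2   S2  S2 
   S3   S4  S3 
   S4   S5  S6 
   S5   S5  S3 
 * S6   S4  S3 
(> = start, * = accepting)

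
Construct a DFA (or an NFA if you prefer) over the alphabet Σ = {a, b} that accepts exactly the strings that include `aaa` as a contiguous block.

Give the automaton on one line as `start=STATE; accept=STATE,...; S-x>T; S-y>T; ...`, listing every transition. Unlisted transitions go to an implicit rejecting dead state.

start=q0; accept=q3; q0-a>q1; q0-b>q0; q1-a>q2; q1-b>q0; q2-a>q3; q2-b>q0; q3-a>q3; q3-b>q3

Track how much of `aaa` has been matched so far: state q0 is no progress, q3 is the absorbing accept state reached once `aaa` has occurred. Intermediate states record partial matches; on a mismatch, fall back to the longest reusable overlap.
With 4 states:
        a   b  
>  q0   q1  q0 
   q1   q2  q0 
   q2   q3  q0 
 * q3   q3  q3 
(> = start, * = accepting)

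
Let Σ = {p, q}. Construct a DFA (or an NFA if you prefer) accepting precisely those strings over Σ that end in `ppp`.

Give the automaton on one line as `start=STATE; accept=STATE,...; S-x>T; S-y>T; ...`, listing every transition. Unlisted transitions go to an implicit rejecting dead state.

Remember how much of `ppp` the current input suffix matches. State A means no match yet; B means the last symbol is `p`; C means the last 2 symbols are `pp`; D means the last 3 symbols are `ppp`. Only D accepts. On a mismatch, fall back to the longest proper suffix that is still a prefix of `ppp`.
With 4 states:
       p  q 
>  A   B  A 
   B   C  A 
   C   D  A 
 * D   D  A 
(> = start, * = accepting)

start=A; accept=D; A-p>B; A-q>A; B-p>C; B-q>A; C-p>D; C-q>A; D-p>D; D-q>A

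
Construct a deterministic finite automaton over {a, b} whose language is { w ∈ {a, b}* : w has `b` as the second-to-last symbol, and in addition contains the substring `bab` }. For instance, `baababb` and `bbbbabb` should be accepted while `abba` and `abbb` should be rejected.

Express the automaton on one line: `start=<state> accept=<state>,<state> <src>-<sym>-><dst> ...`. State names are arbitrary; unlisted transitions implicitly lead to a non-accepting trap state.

Handle the two conditions separately and then intersect. One (7 states) tracks the last 2 symbols read; the other (4 states) tracks whether and how much of `bab` has been seen. Each combined state is a pair, one component from each; accept when both components accept. Equivalent product states are then merged.
With 7 states:
        a   b  
>  S0   S0  S1 
   S1   S2  S1 
   S2   S0  S3 
   S3   S4  S5 
 * S4   S6  S3 
 * S5   S4  S5 
   S6   S6  S3 
(> = start, * = accepting)

start=S0 accept=S4,S5 S0-a->S0 S0-b->S1 S1-a->S2 S1-b->S1 S2-a->S0 S2-b->S3 S3-a->S4 S3-b->S5 S4-a->S6 S4-b->S3 S5-a->S4 S5-b->S5 S6-a->S6 S6-b->S3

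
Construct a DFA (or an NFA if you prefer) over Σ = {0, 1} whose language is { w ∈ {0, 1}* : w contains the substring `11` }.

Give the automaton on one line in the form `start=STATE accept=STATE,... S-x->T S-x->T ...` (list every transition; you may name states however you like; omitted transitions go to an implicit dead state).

Track how much of `11` has been matched so far: state q0 is no progress, q2 is the absorbing accept state reached once `11` has occurred. Intermediate states record partial matches; on a mismatch, fall back to the longest reusable overlap.
3 states suffice.
        0   1  
>  q0   q0  q1 
   q1   q0  q2 
 * q2   q2  q2 
(> = start, * = accepting)

start=q0 accept=q2 q0-0->q0 q0-1->q1 q1-0->q0 q1-1->q2 q2-0->q2 q2-1->q2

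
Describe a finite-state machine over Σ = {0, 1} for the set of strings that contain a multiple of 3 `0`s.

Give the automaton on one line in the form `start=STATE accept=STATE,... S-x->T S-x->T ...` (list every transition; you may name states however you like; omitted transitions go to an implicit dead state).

start=S0 accept=S0 S0-0->S1 S0-1->S0 S1-0->S2 S1-1->S1 S2-0->S0 S2-1->S2

Keep the running count of `0`s modulo 3: each `0` advances along the cycle S0 → S1 → S2 → S0 while other symbols loop. Accept at S0.
A 3-state machine:
        0   1  
>* S0   S1  S0 
   S1   S2  S1 
   S2   S0  S2 
(> = start, * = accepting)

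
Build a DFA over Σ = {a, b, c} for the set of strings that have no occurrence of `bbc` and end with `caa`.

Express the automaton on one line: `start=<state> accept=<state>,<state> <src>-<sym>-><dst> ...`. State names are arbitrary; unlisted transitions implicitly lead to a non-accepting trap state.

start=S0 accept=S6 S0-a->S0 S0-b->S1 S0-c->S2 S1-a->S0 S1-b->S3 S1-c->S2 S2-a->S4 S2-b->S1 S2-c->S2 S3-a->S0 S3-b->S3 S3-c->S5 S4-a->S6 S4-b->S1 S4-c->S2 S5-a->S5 S5-b->S5 S5-c->S5 S6-a->S0 S6-b->S1 S6-c->S2

Run two small machines in parallel and take their product. The first has 4 states tracking partial matches of the forbidden pattern `bbc`; the second has 4 states tracking how much of the suffix `caa` has currently been matched. A product state is a pair (one from each), accepting exactly when both do. After merging equivalent states the machine shrinks.
7 states suffice.
        a   b   c  
>  S0   S0  S1  S2 
   S1   S0  S3  S2 
   S2   S4  S1  S2 
   S3   S0  S3  S5 
   S4   S6  S1  S2 
   S5   S5  S5  S5 
 * S6   S0  S1  S2 
(> = start, * = accepting)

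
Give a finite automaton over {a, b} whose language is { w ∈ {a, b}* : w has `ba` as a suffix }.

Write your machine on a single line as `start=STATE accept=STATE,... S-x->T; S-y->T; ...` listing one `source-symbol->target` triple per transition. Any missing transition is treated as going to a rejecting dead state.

Let each state record the length of the longest suffix of the input read so far that is also a prefix of `ba`. q1 means the last symbol is `b`; q2 means the last 2 symbols are `ba`. Accept only at q2, where the string currently ends in `ba`.
        a   b  
>  q0   q0  q1 
   q1   q2  q1 
 * q2   q0  q1 
(> = start, * = accepting)

start=q0; accept=q2; q0-a->q0; q0-b->q1; q1-a->q2; q1-b->q1; q2-a->q0; q2-b->q1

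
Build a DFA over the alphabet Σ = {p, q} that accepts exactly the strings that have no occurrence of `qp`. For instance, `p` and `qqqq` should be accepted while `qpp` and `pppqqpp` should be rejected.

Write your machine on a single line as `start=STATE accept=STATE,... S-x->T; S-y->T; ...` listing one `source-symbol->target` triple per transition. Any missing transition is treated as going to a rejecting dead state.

This is the complement of 'contains `qp`'. Use the same substring-matching states — S0 through S2 holding how much of `qp` has just been matched — but flip the accepting set: everything except the trap S2 accepts.
With 3 states:
        p   q  
>* S0   S0  S1 
 * S1   S2  S1 
   S2   S2  S2 
(> = start, * = accepting)

start=S0; accept=S0,S1; S0-p->S0; S0-q->S1; S1-p->S2; S1-q->S1; S2-p->S2; S2-q->S2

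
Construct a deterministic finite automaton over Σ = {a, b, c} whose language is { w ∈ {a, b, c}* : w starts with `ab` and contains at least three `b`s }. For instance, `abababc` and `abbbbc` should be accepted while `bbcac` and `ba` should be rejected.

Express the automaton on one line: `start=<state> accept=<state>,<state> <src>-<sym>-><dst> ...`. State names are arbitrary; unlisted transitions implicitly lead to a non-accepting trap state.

Run two small machines in parallel and take their product. The first has 4 states tracking whether the input so far still matches the prefix `ab`; the second has 5 states tracking the count of `b`s, saturating at 4. A product state is a pair (one from each), accepting exactly when both do. After merging equivalent states the machine shrinks.
With 6 states:
        a   b   c  
>  s0   s1  s2  s2 
   s1   s2  s3  s2 
   s2   s2  s2  s2 
   s3   s3  s4  s3 
   s4   s4  s5  s4 
 * s5   s5  s5  s5 
(> = start, * = accepting)

start=s0 accept=s5 s0-a->s1 s0-b->s2 s0-c->s2 s1-a->s2 s1-b->s3 s1-c->s2 s2-a->s2 s2-b->s2 s2-c->s2 s3-a->s3 s3-b->s4 s3-c->s3 s4-a->s4 s4-b->s5 s4-c->s4 s5-a->s5 s5-b->s5 s5-c->s5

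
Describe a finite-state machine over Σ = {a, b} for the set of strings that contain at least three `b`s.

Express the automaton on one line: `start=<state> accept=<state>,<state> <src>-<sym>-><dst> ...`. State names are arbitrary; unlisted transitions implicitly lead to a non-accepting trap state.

Only the number of `b`s matters, and only up to 4. Make a chain S0 → S1 → S2 → S3 → S4 advanced by each `b` (with S4 absorbing); every other symbol self-loops. The accepting set is {S3, S4}.
        a   b  
>  S0   S0  S1 
   S1   S1  S2 
   S2   S2  S3 
 * S3   S3  S4 
 * S4   S4  S4 
(> = start, * = accepting)

start=S0 accept=S3,S4 S0-a->S0 S0-b->S1 S1-a->S1 S1-b->S2 S2-a->S2 S2-b->S3 S3-a->S3 S3-b->S4 S4-a->S4 S4-b->S4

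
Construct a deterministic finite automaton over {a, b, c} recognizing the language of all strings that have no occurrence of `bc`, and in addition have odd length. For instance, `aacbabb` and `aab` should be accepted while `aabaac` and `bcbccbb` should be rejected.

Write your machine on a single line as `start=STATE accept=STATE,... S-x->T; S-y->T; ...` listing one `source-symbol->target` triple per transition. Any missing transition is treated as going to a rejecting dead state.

start=s0; accept=s1,s2; s0-a->s1; s0-b->s2; s0-c->s1; s1-a->s0; s1-b->s3; s1-c->s0; s2-a->s0; s2-b->s3; s2-c->s4; s3-a->s1; s3-b->s2; s3-c->s4; s4-a->s4; s4-b->s4; s4-c->s4

Handle the two conditions separately and then intersect. One (3 states) tracks partial matches of the forbidden pattern `bc`; the other (2 states) tracks the input length modulo 2. Each combined state is a pair, one component from each; accept when both components accept. After merging equivalent states the machine shrinks.
        a   b   c  
>  s0   s1  s2  s1 
 * s1   s0  s3  s0 
 * s2   s0  s3  s4 
   s3   s1  s2  s4 
   s4   s4  s4  s4 
(> = start, * = accepting)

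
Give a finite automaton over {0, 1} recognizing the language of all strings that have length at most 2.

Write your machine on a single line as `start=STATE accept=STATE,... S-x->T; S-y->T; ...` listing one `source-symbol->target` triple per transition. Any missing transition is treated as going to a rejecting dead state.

We only need to distinguish lengths 0, 1, …, 2, and '>2'. Chain S0 → S1 → S2 → S3 on every symbol, with S3 looping. Accepting states: {S0, S1, S2}.
With 4 states:
        0   1  
>* S0   S1  S1 
 * S1   S2  S2 
 * S2   S3  S3 
   S3   S3  S3 
(> = start, * = accepting)

start=S0; accept=S0,S1,S2; S0-0->S1; S0-1->S1; S1-0->S2; S1-1->S2; S2-0->S3; S2-1->S3; S3-0->S3; S3-1->S3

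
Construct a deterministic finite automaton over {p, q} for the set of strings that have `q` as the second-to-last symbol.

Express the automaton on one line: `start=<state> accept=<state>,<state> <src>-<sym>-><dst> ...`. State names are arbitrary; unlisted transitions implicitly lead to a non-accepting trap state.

A DFA must remember the last 2 symbols (since which symbol is second-to-last isn't known until the input ends). Use one state per possible window of the last ≤2 symbols; accept from those whose window starts with `q`.
With 7 states:
        p   q  
>  s0   s1  s2 
   s1   s3  s4 
   s2   s5  s6 
   s3   s3  s4 
   s4   s5  s6 
 * s5   s3  s4 
 * s6   s5  s6 
(> = start, * = accepting)

start=s0 accept=s5,s6 s0-p->s1 s0-q->s2 s1-p->s3 s1-q->s4 s2-p->s5 s2-q->s6 s3-p->s3 s3-q->s4 s4-p->s5 s4-q->s6 s5-p->s3 s5-q->s4 s6-p->s5 s6-q->s6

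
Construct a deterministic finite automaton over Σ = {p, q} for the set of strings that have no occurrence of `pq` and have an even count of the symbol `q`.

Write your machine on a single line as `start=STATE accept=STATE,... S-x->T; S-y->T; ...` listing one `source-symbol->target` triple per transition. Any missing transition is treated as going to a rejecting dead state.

start=S0; accept=S0,S1; S0-p->S1; S0-q->S2; S1-p->S1; S1-q->S3; S2-p->S3; S2-q->S0; S3-p->S3; S3-q->S3

Build one automaton per condition and run them in lockstep. The first has 3 states tracking partial matches of the forbidden pattern `pq`; the second has 2 states tracking the count of `q`s modulo 2. A product state is a pair (one from each), accepting exactly when both do. Minimizing collapses redundant product states.
        p   q  
>* S0   S1  S2 
 * S1   S1  S3 
   S2   S3  S0 
   S3   S3  S3 
(> = start, * = accepting)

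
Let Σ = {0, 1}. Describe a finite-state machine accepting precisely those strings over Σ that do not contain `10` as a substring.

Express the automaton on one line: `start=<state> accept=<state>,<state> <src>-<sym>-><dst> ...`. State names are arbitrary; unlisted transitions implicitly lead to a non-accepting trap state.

This is the complement of 'contains `10`'. Use the same substring-matching states — q0 through q2 holding how much of `10` has just been matched — but flip the accepting set: everything except the trap q2 accepts.
        0   1  
>* q0   q0  q1 
 * q1   q2  q1 
   q2   q2  q2 
(> = start, * = accepting)

start=q0 accept=q0,q1 q0-0->q0 q0-1->q1 q1-0->q2 q1-1->q1 q2-0->q2 q2-1->q2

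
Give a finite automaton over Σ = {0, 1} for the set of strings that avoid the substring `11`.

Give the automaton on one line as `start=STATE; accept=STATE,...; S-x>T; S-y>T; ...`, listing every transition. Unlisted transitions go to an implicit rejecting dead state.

Track partial matches of the forbidden pattern `11`. State S2 is a dead state reached once `11` has occurred; every other state accepts. S0 means no part of `11` is currently matched.
A 3-state machine:
        0   1  
>* S0   S0  S1 
 * S1   S0  S2 
   S2   S2  S2 
(> = start, * = accepting)

start=S0; accept=S0,S1; S0-0>S0; S0-1>S1; S1-0>S0; S1-1>S2; S2-0>S2; S2-1>S2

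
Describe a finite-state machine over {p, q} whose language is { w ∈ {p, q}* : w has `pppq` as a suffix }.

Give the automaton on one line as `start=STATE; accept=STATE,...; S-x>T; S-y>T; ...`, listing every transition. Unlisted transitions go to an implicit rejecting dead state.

start=A; accept=E; A-p>B; A-q>A; B-p>C; B-q>A; C-p>D; C-q>A; D-p>D; D-q>E; E-p>B; E-q>A

Let each state record the length of the longest suffix of the input read so far that is also a prefix of `pppq`. B means the last symbol is `p`; C means the last 2 symbols are `pp`; D means the last 3 symbols are `ppp`; E means the last 4 symbols are `pppq`. Accept only at E, where the string currently ends in `pppq`.
5 states suffice.
       p  q 
>  A   B  A 
   B   C  A 
   C   D  A 
   D   D  E 
 * E   B  A 
(> = start, * = accepting)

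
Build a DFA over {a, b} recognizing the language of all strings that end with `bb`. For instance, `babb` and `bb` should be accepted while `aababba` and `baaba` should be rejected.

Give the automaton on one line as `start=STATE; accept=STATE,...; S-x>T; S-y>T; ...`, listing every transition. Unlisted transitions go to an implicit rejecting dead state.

Let each state record the length of the longest suffix of the input read so far that is also a prefix of `bb`. q1 means the last symbol is `b`; q2 means the last 2 symbols are `bb`. Accept only at q2, where the string currently ends in `bb`.
3 states suffice.
        a   b  
>  q0   q0  q1 
   q1   q0  q2 
 * q2   q0  q2 
(> = start, * = accepting)

start=q0; accept=q2; q0-a>q0; q0-b>q1; q1-a>q0; q1-b>q2; q2-a>q0; q2-b>q2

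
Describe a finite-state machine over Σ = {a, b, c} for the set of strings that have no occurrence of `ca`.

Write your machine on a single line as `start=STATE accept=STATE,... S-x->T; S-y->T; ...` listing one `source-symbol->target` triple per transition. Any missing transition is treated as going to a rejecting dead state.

start=S0; accept=S0,S1; S0-a->S0; S0-b->S0; S0-c->S1; S1-a->S2; S1-b->S0; S1-c->S1; S2-a->S2; S2-b->S2; S2-c->S2

This is the complement of 'contains `ca`'. Use the same substring-matching states — S0 through S2 holding how much of `ca` has just been matched — but flip the accepting set: everything except the trap S2 accepts.
        a   b   c  
>* S0   S0  S0  S1 
 * S1   S2  S0  S1 
   S2   S2  S2  S2 
(> = start, * = accepting)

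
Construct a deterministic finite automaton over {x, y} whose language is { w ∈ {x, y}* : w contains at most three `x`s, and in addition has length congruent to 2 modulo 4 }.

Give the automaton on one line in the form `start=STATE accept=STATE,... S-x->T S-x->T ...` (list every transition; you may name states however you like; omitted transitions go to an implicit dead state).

Run two small machines in parallel and take their product. One (5 states) tracks the count of `x`s, saturating at 4; the other (4 states) tracks the input length modulo 4. Each combined state is a pair, one component from each; accept when both components accept. Equivalent product states are then merged.
With 17 states:
          x    y  
>  q0     q1   q2 
   q1     q3   q4 
   q2     q4   q5 
 * q3     q6   q7 
 * q4     q7   q8 
 * q5     q8   q9 
   q6    q10  q11 
   q7    q11  q12 
   q8    q12  q13 
   q9    q13   q0 
   q10   q10  q10 
   q11   q10  q14 
   q12   q14  q15 
   q13   q15   q1 
   q14   q10  q16 
   q15   q16   q3 
 * q16   q10   q6 
(> = start, * = accepting)

start=q0 accept=q3,q4,q5,q16 q0-x->q1 q0-y->q2 q1-x->q3 q1-y->q4 q2-x->q4 q2-y->q5 q3-x->q6 q3-y->q7 q4-x->q7 q4-y->q8 q5-x->q8 q5-y->q9 q6-x->q10 q6-y->q11 q7-x->q11 q7-y->q12 q8-x->q12 q8-y->q13 q9-x->q13 q9-y->q0 q10-x->q10 q10-y->q10 q11-x->q10 q11-y->q14 q12-x->q14 q12-y->q15 q13-x->q15 q13-y->q1 q14-x->q10 q14-y->q16 q15-x->q16 q15-y->q3 q16-x->q10 q16-y->q6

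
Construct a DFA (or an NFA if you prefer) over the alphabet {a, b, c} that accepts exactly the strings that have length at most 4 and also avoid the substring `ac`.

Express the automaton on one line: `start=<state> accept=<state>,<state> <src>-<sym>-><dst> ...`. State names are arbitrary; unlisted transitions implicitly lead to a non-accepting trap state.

Build one automaton per condition and run them in lockstep. The first has 6 states tracking the input length, saturating at 5; the second has 3 states tracking partial matches of the forbidden pattern `ac`. A product state is a pair (one from each), accepting exactly when both do. Equivalent product states are then merged.
A 9-state machine:
        a   b   c  
>* q0   q1  q2  q2 
 * q1   q3  q4  q5 
 * q2   q3  q4  q4 
 * q3   q6  q7  q5 
 * q4   q6  q7  q7 
   q5   q5  q5  q5 
 * q6   q8  q8  q5 
 * q7   q8  q8  q8 
 * q8   q5  q5  q5 
(> = start, * = accepting)

start=q0 accept=q0,q1,q2,q3,q4,q6,q7,q8 q0-a->q1 q0-b->q2 q0-c->q2 q1-a->q3 q1-b->q4 q1-c->q5 q2-a->q3 q2-b->q4 q2-c->q4 q3-a->q6 q3-b->q7 q3-c->q5 q4-a->q6 q4-b->q7 q4-c->q7 q5-a->q5 q5-b->q5 q5-c->q5 q6-a->q8 q6-b->q8 q6-c->q5 q7-a->q8 q7-b->q8 q7-c->q8 q8-a->q5 q8-b->q5 q8-c->q5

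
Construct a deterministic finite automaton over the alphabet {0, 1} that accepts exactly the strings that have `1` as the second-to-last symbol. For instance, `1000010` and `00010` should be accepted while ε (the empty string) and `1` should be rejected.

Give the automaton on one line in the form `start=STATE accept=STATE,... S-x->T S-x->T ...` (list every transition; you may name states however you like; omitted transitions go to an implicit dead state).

start=s0 accept=s5,s6 s0-0->s1 s0-1->s2 s1-0->s3 s1-1->s4 s2-0->s5 s2-1->s6 s3-0->s3 s3-1->s4 s4-0->s5 s4-1->s6 s5-0->s3 s5-1->s4 s6-0->s5 s6-1->s6

A DFA must remember the last 2 symbols (since which symbol is second-to-last isn't known until the input ends). Use one state per possible window of the last ≤2 symbols; accept from those whose window starts with `1`.
A 7-state machine:
        0   1  
>  s0   s1  s2 
   s1   s3  s4 
   s2   s5  s6 
   s3   s3  s4 
   s4   s5  s6 
 * s5   s3  s4 
 * s6   s5  s6 
(> = start, * = accepting)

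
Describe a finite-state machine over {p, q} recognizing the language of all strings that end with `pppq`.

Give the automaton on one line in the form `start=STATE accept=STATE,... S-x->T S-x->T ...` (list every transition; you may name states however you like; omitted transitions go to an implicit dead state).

Remember how much of `pppq` the current input suffix matches. State s0 means no match yet; s1 means the last symbol is `p`; s2 means the last 2 symbols are `pp`; s3 means the last 3 symbols are `ppp`; s4 means the last 4 symbols are `pppq`. Only s4 accepts. On a mismatch, fall back to the longest proper suffix that is still a prefix of `pppq`.
        p   q  
>  s0   s1  s0 
   s1   s2  s0 
   s2   s3  s0 
   s3   s3  s4 
 * s4   s1  s0 
(> = start, * = accepting)

start=s0 accept=s4 s0-p->s1 s0-q->s0 s1-p->s2 s1-q->s0 s2-p->s3 s2-q->s0 s3-p->s3 s3-q->s4 s4-p->s1 s4-q->s0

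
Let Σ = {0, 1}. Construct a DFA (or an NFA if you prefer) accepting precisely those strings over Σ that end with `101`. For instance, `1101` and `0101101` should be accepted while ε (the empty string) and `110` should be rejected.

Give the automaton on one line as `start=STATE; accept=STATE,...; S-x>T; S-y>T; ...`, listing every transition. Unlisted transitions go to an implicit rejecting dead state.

start=S0; accept=S3; S0-0>S0; S0-1>S1; S1-0>S2; S1-1>S1; S2-0>S0; S2-1>S3; S3-0>S2; S3-1>S1

Remember how much of `101` the current input suffix matches. State S0 means no match yet; S1 means the last symbol is `1`; S2 means the last 2 symbols are `10`; S3 means the last 3 symbols are `101`. Only S3 accepts. On a mismatch, fall back to the longest proper suffix that is still a prefix of `101`.
A 4-state machine:
        0   1  
>  S0   S0  S1 
   S1   S2  S1 
   S2   S0  S3 
 * S3   S2  S1 
(> = start, * = accepting)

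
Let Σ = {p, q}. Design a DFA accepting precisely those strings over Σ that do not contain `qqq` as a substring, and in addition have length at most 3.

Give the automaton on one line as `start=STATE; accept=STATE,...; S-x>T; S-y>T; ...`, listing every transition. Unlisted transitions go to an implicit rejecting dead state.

start=s0; accept=s0,s1,s2,s3,s4,s5; s0-p>s1; s0-q>s2; s1-p>s3; s1-q>s3; s2-p>s3; s2-q>s4; s3-p>s5; s3-q>s5; s4-p>s5; s4-q>s6; s5-p>s6; s5-q>s6; s6-p>s6; s6-q>s6

Build one automaton per condition and run them in lockstep. The first has 4 states tracking partial matches of the forbidden pattern `qqq`; the second has 5 states tracking the input length, saturating at 4. A product state is a pair (one from each), accepting exactly when both do. Minimizing collapses redundant product states.
With 7 states:
        p   q  
>* s0   s1  s2 
 * s1   s3  s3 
 * s2   s3  s4 
 * s3   s5  s5 
 * s4   s5  s6 
 * s5   s6  s6 
   s6   s6  s6 
(> = start, * = accepting)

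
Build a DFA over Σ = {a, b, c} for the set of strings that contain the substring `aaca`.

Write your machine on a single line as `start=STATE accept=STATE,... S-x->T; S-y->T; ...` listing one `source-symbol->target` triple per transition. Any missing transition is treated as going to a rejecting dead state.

States s0..s3 record the length of the longest prefix of `aaca` that matches the current input suffix. Reaching s4 means `aaca` has been seen, and we stay there forever. Accept from s4.
        a   b   c  
>  s0   s1  s0  s0 
   s1   s2  s0  s0 
   s2   s2  s0  s3 
   s3   s4  s0  s0 
 * s4   s4  s4  s4 
(> = start, * = accepting)

start=s0; accept=s4; s0-a->s1; s0-b->s0; s0-c->s0; s1-a->s2; s1-b->s0; s1-c->s0; s2-a->s2; s2-b->s0; s2-c->s3; s3-a->s4; s3-b->s0; s3-c->s0; s4-a->s4; s4-b->s4; s4-c->s4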